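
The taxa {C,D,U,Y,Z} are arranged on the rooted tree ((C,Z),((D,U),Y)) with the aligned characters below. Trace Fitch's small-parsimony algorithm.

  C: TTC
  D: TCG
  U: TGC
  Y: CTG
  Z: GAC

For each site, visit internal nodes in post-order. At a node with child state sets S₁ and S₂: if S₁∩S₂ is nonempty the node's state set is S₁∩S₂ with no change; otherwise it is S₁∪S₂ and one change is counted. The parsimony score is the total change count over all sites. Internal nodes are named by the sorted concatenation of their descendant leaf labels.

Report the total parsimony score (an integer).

7

[col 0] CZ: children C:{T}, Z:{G} ∪→ {G,T}; cost 1
[col 0] DU: children D:{T}, U:{T} ∩→ {T}; cost 0
[col 0] DUY: children DU:{T}, Y:{C} ∪→ {C,T}; cost 1
[col 0] CDUYZ: children CZ:{G,T}, DUY:{C,T} ∩→ {T}; cost 0
[col 1] CZ: children C:{T}, Z:{A} ∪→ {A,T}; cost 1
[col 1] DU: children D:{C}, U:{G} ∪→ {C,G}; cost 1
[col 1] DUY: children DU:{C,G}, Y:{T} ∪→ {C,G,T}; cost 1
[col 1] CDUYZ: children CZ:{A,T}, DUY:{C,G,T} ∩→ {T}; cost 0
[col 2] CZ: children C:{C}, Z:{C} ∩→ {C}; cost 0
[col 2] DU: children D:{G}, U:{C} ∪→ {C,G}; cost 1
[col 2] DUY: children DU:{C,G}, Y:{G} ∩→ {G}; cost 0
[col 2] CDUYZ: children CZ:{C}, DUY:{G} ∪→ {C,G}; cost 1
per-site changes: [2, 3, 2]; total = 7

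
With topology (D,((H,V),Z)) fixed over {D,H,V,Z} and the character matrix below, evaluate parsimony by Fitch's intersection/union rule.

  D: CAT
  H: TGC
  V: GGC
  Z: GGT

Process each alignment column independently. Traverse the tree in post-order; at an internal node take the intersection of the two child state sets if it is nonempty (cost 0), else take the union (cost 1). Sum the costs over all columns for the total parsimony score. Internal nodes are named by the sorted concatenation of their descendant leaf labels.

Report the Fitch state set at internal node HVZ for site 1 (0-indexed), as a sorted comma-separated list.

G

site 0, node HV: H={T} ∪ V={G} → {G,T} (+1)
site 0, node HVZ: HV={G,T} ∩ Z={G} → {G} (+0)
site 0, node DHVZ: D={C} ∪ HVZ={G} → {C,G} (+1)
site 1, node HV: H={G} ∩ V={G} → {G} (+0)
site 1, node HVZ: HV={G} ∩ Z={G} → {G} (+0)
site 1, node DHVZ: D={A} ∪ HVZ={G} → {A,G} (+1)
site 2, node HV: H={C} ∩ V={C} → {C} (+0)
site 2, node HVZ: HV={C} ∪ Z={T} → {C,T} (+1)
site 2, node DHVZ: D={T} ∩ HVZ={C,T} → {T} (+0)
per-site changes: [2, 1, 1]; total = 4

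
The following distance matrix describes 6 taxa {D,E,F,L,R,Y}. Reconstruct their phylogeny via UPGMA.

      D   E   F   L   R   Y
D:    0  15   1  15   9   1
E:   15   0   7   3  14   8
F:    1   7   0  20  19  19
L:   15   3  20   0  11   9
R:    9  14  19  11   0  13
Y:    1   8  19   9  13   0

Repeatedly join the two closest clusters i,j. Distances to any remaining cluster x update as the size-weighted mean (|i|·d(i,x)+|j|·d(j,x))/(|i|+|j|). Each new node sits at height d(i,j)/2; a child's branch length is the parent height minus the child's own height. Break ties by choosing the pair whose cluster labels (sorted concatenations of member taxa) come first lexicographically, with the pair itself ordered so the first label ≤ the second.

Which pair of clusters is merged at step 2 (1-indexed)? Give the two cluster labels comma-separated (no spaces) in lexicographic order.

1. join D+F (d=1) ⇒ DF; edges |D|=1/2, |F|=1/2
  updated: d(DF,E)=11, d(DF,L)=35/2, d(DF,R)=14, d(DF,Y)=10
2. join E+L (d=3) ⇒ EL; edges |E|=3/2, |L|=3/2
  updated: d(DF,EL)=57/4, d(EL,R)=25/2, d(EL,Y)=17/2
3. join EL+Y (d=17/2) ⇒ ELY; edges |EL|=11/4, |Y|=17/4
  updated: d(DF,ELY)=77/6, d(ELY,R)=38/3
4. join ELY+R (d=38/3) ⇒ ELRY; edges |ELY|=25/12, |R|=19/3
  updated: d(DF,ELRY)=105/8
5. join DF+ELRY (d=105/8) ⇒ DEFLRY; edges |DF|=97/16, |ELRY|=11/48
final tree: ((D:1/2,F:1/2):97/16,(((E:3/2,L:3/2):11/4,Y:17/4):25/12,R:19/3):11/48)
total length: 617/24

E,L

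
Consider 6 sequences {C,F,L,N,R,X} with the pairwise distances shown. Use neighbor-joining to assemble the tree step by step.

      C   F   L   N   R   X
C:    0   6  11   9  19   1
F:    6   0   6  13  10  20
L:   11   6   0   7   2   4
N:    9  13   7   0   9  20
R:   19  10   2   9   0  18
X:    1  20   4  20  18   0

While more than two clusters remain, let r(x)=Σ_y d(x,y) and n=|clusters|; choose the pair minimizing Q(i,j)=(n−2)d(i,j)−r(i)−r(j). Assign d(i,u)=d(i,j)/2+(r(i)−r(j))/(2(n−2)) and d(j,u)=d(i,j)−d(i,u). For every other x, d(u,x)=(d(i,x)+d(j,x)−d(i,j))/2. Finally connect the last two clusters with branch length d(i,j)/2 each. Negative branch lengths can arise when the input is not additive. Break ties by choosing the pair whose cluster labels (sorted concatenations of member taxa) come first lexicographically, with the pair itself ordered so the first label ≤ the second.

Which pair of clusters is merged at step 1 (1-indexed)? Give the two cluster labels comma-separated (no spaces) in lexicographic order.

iteration 1: select C,X (d=1, Q=-105); attach at lengths (-13/8, 21/8); label the merged cluster CX
  updated: d(CX,F)=25/2, d(CX,L)=7, d(CX,N)=14, d(CX,R)=18
iteration 2: select CX,F (d=25/2, Q=-111/2); attach at lengths (95/12, 55/12); label the merged cluster CFX
  updated: d(CFX,L)=1/4, d(CFX,N)=29/4, d(CFX,R)=31/4
iteration 3: select CFX,L (d=1/4, Q=-24); attach at lengths (13/8, -11/8); label the merged cluster CFLX
  updated: d(CFLX,N)=7, d(CFLX,R)=19/4
iteration 4: select CFLX,N (d=7, Q=-83/4); attach at lengths (11/8, 45/8); label the merged cluster CFLNX
  updated: d(CFLNX,R)=27/8
iteration 5: select CFLNX,R (d=27/8); attach at lengths (27/16, 27/16); label the merged cluster CFLNRX
final tree: (((((C:-13/8,X:21/8):95/12,F:55/12):13/8,L:-11/8):11/8,N:45/8):27/16,R:27/16)
total length: 193/8

C,X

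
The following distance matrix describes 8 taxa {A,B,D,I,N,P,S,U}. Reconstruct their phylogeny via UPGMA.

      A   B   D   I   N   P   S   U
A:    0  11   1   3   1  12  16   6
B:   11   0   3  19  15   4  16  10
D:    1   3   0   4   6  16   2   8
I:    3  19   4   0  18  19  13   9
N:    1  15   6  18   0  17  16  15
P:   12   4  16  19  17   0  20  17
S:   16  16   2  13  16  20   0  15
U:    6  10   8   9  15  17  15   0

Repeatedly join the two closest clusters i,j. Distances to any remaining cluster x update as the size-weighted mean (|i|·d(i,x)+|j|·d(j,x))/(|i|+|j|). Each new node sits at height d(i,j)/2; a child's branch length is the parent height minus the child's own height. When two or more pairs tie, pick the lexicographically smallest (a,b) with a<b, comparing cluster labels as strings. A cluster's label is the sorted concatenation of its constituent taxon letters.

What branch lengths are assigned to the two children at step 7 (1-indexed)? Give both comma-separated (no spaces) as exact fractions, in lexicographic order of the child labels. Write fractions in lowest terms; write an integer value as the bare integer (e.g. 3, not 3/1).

iteration 1: select A,D (d=1); attach at lengths (1/2, 1/2); label the merged cluster AD
  updated: d(AD,B)=7, d(AD,I)=7/2, d(AD,N)=7/2, d(AD,P)=14, d(AD,S)=9, d(AD,U)=7
iteration 2: select AD,I (d=7/2); attach at lengths (5/4, 7/4); label the merged cluster ADI
  updated: d(ADI,B)=11, d(ADI,N)=25/3, d(ADI,P)=47/3, d(ADI,S)=31/3, d(ADI,U)=23/3
iteration 3: select B,P (d=4); attach at lengths (2, 2); label the merged cluster BP
  updated: d(ADI,BP)=40/3, d(BP,N)=16, d(BP,S)=18, d(BP,U)=27/2
iteration 4: select ADI,U (d=23/3); attach at lengths (25/12, 23/6); label the merged cluster ADIU
  updated: d(ADIU,BP)=107/8, d(ADIU,N)=10, d(ADIU,S)=23/2
iteration 5: select ADIU,N (d=10); attach at lengths (7/6, 5); label the merged cluster ADINU
  updated: d(ADINU,BP)=139/10, d(ADINU,S)=62/5
iteration 6: select ADINU,S (d=62/5); attach at lengths (6/5, 31/5); label the merged cluster ADINSU
  updated: d(ADINSU,BP)=175/12
iteration 7: select ADINSU,BP (d=175/12); attach at lengths (131/120, 127/24); label the merged cluster ABDINPSU
final tree: ((((((A:1/2,D:1/2):5/4,I:7/4):25/12,U:23/6):7/6,N:5):6/5,S:31/5):131/120,(B:2,P:2):127/24)
total length: 508/15

131/120,127/24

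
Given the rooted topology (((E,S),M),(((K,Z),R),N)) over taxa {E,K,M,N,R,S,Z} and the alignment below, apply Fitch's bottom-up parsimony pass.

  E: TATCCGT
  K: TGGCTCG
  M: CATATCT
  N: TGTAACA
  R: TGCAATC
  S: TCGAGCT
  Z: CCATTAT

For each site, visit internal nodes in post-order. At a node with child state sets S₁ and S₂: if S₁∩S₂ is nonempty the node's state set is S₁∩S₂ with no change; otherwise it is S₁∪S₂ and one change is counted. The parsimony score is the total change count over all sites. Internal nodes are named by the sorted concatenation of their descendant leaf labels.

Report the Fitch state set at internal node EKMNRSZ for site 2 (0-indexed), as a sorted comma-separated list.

T

ES@0: {T} ∩ {T} = {T} (intersection, +0)
EMS@0: {T} ∪ {C} = {C,T} (union, +1)
KZ@0: {T} ∪ {C} = {C,T} (union, +1)
KRZ@0: {C,T} ∩ {T} = {T} (intersection, +0)
KNRZ@0: {T} ∩ {T} = {T} (intersection, +0)
EKMNRSZ@0: {C,T} ∩ {T} = {T} (intersection, +0)
ES@1: {A} ∪ {C} = {A,C} (union, +1)
EMS@1: {A,C} ∩ {A} = {A} (intersection, +0)
KZ@1: {G} ∪ {C} = {C,G} (union, +1)
KRZ@1: {C,G} ∩ {G} = {G} (intersection, +0)
KNRZ@1: {G} ∩ {G} = {G} (intersection, +0)
EKMNRSZ@1: {A} ∪ {G} = {A,G} (union, +1)
ES@2: {T} ∪ {G} = {G,T} (union, +1)
EMS@2: {G,T} ∩ {T} = {T} (intersection, +0)
KZ@2: {G} ∪ {A} = {A,G} (union, +1)
KRZ@2: {A,G} ∪ {C} = {A,C,G} (union, +1)
KNRZ@2: {A,C,G} ∪ {T} = {A,C,G,T} (union, +1)
EKMNRSZ@2: {T} ∩ {A,C,G,T} = {T} (intersection, +0)
ES@3: {C} ∪ {A} = {A,C} (union, +1)
EMS@3: {A,C} ∩ {A} = {A} (intersection, +0)
KZ@3: {C} ∪ {T} = {C,T} (union, +1)
KRZ@3: {C,T} ∪ {A} = {A,C,T} (union, +1)
KNRZ@3: {A,C,T} ∩ {A} = {A} (intersection, +0)
EKMNRSZ@3: {A} ∩ {A} = {A} (intersection, +0)
ES@4: {C} ∪ {G} = {C,G} (union, +1)
EMS@4: {C,G} ∪ {T} = {C,G,T} (union, +1)
KZ@4: {T} ∩ {T} = {T} (intersection, +0)
KRZ@4: {T} ∪ {A} = {A,T} (union, +1)
KNRZ@4: {A,T} ∩ {A} = {A} (intersection, +0)
EKMNRSZ@4: {C,G,T} ∪ {A} = {A,C,G,T} (union, +1)
ES@5: {G} ∪ {C} = {C,G} (union, +1)
EMS@5: {C,G} ∩ {C} = {C} (intersection, +0)
KZ@5: {C} ∪ {A} = {A,C} (union, +1)
KRZ@5: {A,C} ∪ {T} = {A,C,T} (union, +1)
KNRZ@5: {A,C,T} ∩ {C} = {C} (intersection, +0)
EKMNRSZ@5: {C} ∩ {C} = {C} (intersection, +0)
ES@6: {T} ∩ {T} = {T} (intersection, +0)
EMS@6: {T} ∩ {T} = {T} (intersection, +0)
KZ@6: {G} ∪ {T} = {G,T} (union, +1)
KRZ@6: {G,T} ∪ {C} = {C,G,T} (union, +1)
KNRZ@6: {C,G,T} ∪ {A} = {A,C,G,T} (union, +1)
EKMNRSZ@6: {T} ∩ {A,C,G,T} = {T} (intersection, +0)
per-site changes: [2, 3, 4, 3, 4, 3, 3]; total = 22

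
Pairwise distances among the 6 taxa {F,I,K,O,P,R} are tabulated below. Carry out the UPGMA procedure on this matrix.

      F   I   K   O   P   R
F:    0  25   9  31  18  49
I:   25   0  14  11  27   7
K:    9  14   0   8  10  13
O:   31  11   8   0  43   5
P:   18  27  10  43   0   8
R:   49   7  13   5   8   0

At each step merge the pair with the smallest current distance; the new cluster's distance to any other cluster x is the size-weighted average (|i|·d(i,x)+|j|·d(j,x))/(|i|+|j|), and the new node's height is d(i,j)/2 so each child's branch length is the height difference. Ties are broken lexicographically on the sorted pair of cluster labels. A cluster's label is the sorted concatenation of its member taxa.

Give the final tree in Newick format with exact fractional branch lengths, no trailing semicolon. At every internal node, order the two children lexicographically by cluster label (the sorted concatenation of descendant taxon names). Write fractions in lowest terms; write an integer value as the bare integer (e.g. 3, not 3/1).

(((F:9/2,K:9/2):5/2,P:7):46/9,(I:9/2,(O:5/2,R:5/2):2):137/18)

step 1: merge (O,R) at d=5; branch lengths O→5/2, R→5/2; new cluster OR
  updated: d(F,OR)=40, d(I,OR)=9, d(K,OR)=21/2, d(OR,P)=51/2
step 2: merge (F,K) at d=9; branch lengths F→9/2, K→9/2; new cluster FK
  updated: d(FK,I)=39/2, d(FK,OR)=101/4, d(FK,P)=14
step 3: merge (I,OR) at d=9; branch lengths I→9/2, OR→2; new cluster IOR
  updated: d(FK,IOR)=70/3, d(IOR,P)=26
step 4: merge (FK,P) at d=14; branch lengths FK→5/2, P→7; new cluster FKP
  updated: d(FKP,IOR)=218/9
step 5: merge (FKP,IOR) at d=218/9; branch lengths FKP→46/9, IOR→137/18; new cluster FIKOPR
final tree: (((F:9/2,K:9/2):5/2,P:7):46/9,(I:9/2,(O:5/2,R:5/2):2):137/18)
total length: 769/18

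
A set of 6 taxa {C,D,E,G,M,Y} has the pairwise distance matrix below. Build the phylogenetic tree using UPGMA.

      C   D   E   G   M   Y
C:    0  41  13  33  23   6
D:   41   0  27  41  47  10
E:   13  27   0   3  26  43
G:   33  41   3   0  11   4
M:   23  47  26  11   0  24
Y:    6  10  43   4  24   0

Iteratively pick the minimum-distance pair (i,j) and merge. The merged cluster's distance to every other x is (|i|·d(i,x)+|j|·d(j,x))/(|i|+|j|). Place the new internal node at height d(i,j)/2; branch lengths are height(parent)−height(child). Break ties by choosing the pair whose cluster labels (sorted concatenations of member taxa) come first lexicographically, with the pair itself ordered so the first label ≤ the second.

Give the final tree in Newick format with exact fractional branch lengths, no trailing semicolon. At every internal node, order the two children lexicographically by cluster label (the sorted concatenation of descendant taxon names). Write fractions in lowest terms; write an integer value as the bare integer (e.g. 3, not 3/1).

step 1: merge (E,G) at d=3; branch lengths E→3/2, G→3/2; new cluster EG
  updated: d(C,EG)=23, d(D,EG)=34, d(EG,M)=37/2, d(EG,Y)=47/2
step 2: merge (C,Y) at d=6; branch lengths C→3, Y→3; new cluster CY
  updated: d(CY,D)=51/2, d(CY,EG)=93/4, d(CY,M)=47/2
step 3: merge (EG,M) at d=37/2; branch lengths EG→31/4, M→37/4; new cluster EGM
  updated: d(CY,EGM)=70/3, d(D,EGM)=115/3
step 4: merge (CY,EGM) at d=70/3; branch lengths CY→26/3, EGM→29/12; new cluster CEGMY
  updated: d(CEGMY,D)=166/5
step 5: merge (CEGMY,D) at d=166/5; branch lengths CEGMY→74/15, D→83/5; new cluster CDEGMY
final tree: (((C:3,Y:3):26/3,((E:3/2,G:3/2):31/4,M:37/4):29/12):74/15,D:83/5)
total length: 3517/60

(((C:3,Y:3):26/3,((E:3/2,G:3/2):31/4,M:37/4):29/12):74/15,D:83/5)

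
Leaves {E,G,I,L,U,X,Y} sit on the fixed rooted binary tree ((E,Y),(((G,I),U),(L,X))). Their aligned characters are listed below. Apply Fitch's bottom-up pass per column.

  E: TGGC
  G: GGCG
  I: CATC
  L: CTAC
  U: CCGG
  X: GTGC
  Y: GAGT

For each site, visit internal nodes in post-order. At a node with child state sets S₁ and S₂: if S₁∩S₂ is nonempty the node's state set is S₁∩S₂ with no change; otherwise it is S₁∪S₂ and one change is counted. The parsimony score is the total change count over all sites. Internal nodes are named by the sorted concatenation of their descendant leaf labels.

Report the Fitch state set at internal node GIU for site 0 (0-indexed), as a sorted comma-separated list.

C

site 0, node EY: E={T} ∪ Y={G} → {G,T} (+1)
site 0, node GI: G={G} ∪ I={C} → {C,G} (+1)
site 0, node GIU: GI={C,G} ∩ U={C} → {C} (+0)
site 0, node LX: L={C} ∪ X={G} → {C,G} (+1)
site 0, node GILUX: GIU={C} ∩ LX={C,G} → {C} (+0)
site 0, node EGILUXY: EY={G,T} ∪ GILUX={C} → {C,G,T} (+1)
site 1, node EY: E={G} ∪ Y={A} → {A,G} (+1)
site 1, node GI: G={G} ∪ I={A} → {A,G} (+1)
site 1, node GIU: GI={A,G} ∪ U={C} → {A,C,G} (+1)
site 1, node LX: L={T} ∩ X={T} → {T} (+0)
site 1, node GILUX: GIU={A,C,G} ∪ LX={T} → {A,C,G,T} (+1)
site 1, node EGILUXY: EY={A,G} ∩ GILUX={A,C,G,T} → {A,G} (+0)
site 2, node EY: E={G} ∩ Y={G} → {G} (+0)
site 2, node GI: G={C} ∪ I={T} → {C,T} (+1)
site 2, node GIU: GI={C,T} ∪ U={G} → {C,G,T} (+1)
site 2, node LX: L={A} ∪ X={G} → {A,G} (+1)
site 2, node GILUX: GIU={C,G,T} ∩ LX={A,G} → {G} (+0)
site 2, node EGILUXY: EY={G} ∩ GILUX={G} → {G} (+0)
site 3, node EY: E={C} ∪ Y={T} → {C,T} (+1)
site 3, node GI: G={G} ∪ I={C} → {C,G} (+1)
site 3, node GIU: GI={C,G} ∩ U={G} → {G} (+0)
site 3, node LX: L={C} ∩ X={C} → {C} (+0)
site 3, node GILUX: GIU={G} ∪ LX={C} → {C,G} (+1)
site 3, node EGILUXY: EY={C,T} ∩ GILUX={C,G} → {C} (+0)
per-site changes: [4, 4, 3, 3]; total = 14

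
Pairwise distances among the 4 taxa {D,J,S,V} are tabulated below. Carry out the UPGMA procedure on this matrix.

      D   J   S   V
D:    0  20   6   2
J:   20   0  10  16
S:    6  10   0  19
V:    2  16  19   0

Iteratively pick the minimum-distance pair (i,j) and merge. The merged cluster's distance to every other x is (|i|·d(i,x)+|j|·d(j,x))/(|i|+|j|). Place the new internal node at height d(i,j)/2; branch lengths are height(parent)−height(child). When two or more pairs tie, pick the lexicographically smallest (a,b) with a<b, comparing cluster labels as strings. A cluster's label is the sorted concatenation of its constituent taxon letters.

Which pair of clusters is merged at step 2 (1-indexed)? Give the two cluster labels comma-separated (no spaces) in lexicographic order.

J,S

step 1: merge (D,V) at d=2; branch lengths D→1, V→1; new cluster DV
  updated: d(DV,J)=18, d(DV,S)=25/2
step 2: merge (J,S) at d=10; branch lengths J→5, S→5; new cluster JS
  updated: d(DV,JS)=61/4
step 3: merge (DV,JS) at d=61/4; branch lengths DV→53/8, JS→21/8; new cluster DJSV
final tree: ((D:1,V:1):53/8,(J:5,S:5):21/8)
total length: 85/4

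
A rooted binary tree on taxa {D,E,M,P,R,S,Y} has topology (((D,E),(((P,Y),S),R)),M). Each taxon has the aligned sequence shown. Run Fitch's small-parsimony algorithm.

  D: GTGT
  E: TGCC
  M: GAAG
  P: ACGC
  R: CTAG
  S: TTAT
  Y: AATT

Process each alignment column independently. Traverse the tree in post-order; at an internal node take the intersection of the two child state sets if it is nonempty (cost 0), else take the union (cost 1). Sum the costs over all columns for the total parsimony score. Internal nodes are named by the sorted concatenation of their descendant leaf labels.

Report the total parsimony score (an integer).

[col 0] DE: children D:{G}, E:{T} ∪→ {G,T}; cost 1
[col 0] PY: children P:{A}, Y:{A} ∩→ {A}; cost 0
[col 0] PSY: children PY:{A}, S:{T} ∪→ {A,T}; cost 1
[col 0] PRSY: children PSY:{A,T}, R:{C} ∪→ {A,C,T}; cost 1
[col 0] DEPRSY: children DE:{G,T}, PRSY:{A,C,T} ∩→ {T}; cost 0
[col 0] DEMPRSY: children DEPRSY:{T}, M:{G} ∪→ {G,T}; cost 1
[col 1] DE: children D:{T}, E:{G} ∪→ {G,T}; cost 1
[col 1] PY: children P:{C}, Y:{A} ∪→ {A,C}; cost 1
[col 1] PSY: children PY:{A,C}, S:{T} ∪→ {A,C,T}; cost 1
[col 1] PRSY: children PSY:{A,C,T}, R:{T} ∩→ {T}; cost 0
[col 1] DEPRSY: children DE:{G,T}, PRSY:{T} ∩→ {T}; cost 0
[col 1] DEMPRSY: children DEPRSY:{T}, M:{A} ∪→ {A,T}; cost 1
[col 2] DE: children D:{G}, E:{C} ∪→ {C,G}; cost 1
[col 2] PY: children P:{G}, Y:{T} ∪→ {G,T}; cost 1
[col 2] PSY: children PY:{G,T}, S:{A} ∪→ {A,G,T}; cost 1
[col 2] PRSY: children PSY:{A,G,T}, R:{A} ∩→ {A}; cost 0
[col 2] DEPRSY: children DE:{C,G}, PRSY:{A} ∪→ {A,C,G}; cost 1
[col 2] DEMPRSY: children DEPRSY:{A,C,G}, M:{A} ∩→ {A}; cost 0
[col 3] DE: children D:{T}, E:{C} ∪→ {C,T}; cost 1
[col 3] PY: children P:{C}, Y:{T} ∪→ {C,T}; cost 1
[col 3] PSY: children PY:{C,T}, S:{T} ∩→ {T}; cost 0
[col 3] PRSY: children PSY:{T}, R:{G} ∪→ {G,T}; cost 1
[col 3] DEPRSY: children DE:{C,T}, PRSY:{G,T} ∩→ {T}; cost 0
[col 3] DEMPRSY: children DEPRSY:{T}, M:{G} ∪→ {G,T}; cost 1
per-site changes: [4, 4, 4, 4]; total = 16

16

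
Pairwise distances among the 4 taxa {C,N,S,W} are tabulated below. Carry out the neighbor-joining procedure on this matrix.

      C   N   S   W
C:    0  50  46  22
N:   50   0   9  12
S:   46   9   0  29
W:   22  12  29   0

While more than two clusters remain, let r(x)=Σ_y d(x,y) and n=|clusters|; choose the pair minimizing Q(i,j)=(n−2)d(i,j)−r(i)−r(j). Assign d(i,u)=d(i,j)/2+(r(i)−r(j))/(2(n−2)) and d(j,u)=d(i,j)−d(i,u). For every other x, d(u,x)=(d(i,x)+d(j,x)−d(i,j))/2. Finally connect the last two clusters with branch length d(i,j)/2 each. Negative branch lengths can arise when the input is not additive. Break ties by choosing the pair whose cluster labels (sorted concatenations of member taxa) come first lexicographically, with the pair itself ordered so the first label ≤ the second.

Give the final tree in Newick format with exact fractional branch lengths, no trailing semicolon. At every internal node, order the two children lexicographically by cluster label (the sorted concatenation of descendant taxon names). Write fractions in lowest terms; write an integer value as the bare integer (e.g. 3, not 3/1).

(((C:99/4,W:-11/4):75/4,N:5/4):31/8,S:31/8)

iteration 1: select C,W (d=22, Q=-137); attach at lengths (99/4, -11/4); label the merged cluster CW
  updated: d(CW,N)=20, d(CW,S)=53/2
iteration 2: select CW,N (d=20, Q=-111/2); attach at lengths (75/4, 5/4); label the merged cluster CNW
  updated: d(CNW,S)=31/4
iteration 3: select CNW,S (d=31/4); attach at lengths (31/8, 31/8); label the merged cluster CNSW
final tree: (((C:99/4,W:-11/4):75/4,N:5/4):31/8,S:31/8)
total length: 199/4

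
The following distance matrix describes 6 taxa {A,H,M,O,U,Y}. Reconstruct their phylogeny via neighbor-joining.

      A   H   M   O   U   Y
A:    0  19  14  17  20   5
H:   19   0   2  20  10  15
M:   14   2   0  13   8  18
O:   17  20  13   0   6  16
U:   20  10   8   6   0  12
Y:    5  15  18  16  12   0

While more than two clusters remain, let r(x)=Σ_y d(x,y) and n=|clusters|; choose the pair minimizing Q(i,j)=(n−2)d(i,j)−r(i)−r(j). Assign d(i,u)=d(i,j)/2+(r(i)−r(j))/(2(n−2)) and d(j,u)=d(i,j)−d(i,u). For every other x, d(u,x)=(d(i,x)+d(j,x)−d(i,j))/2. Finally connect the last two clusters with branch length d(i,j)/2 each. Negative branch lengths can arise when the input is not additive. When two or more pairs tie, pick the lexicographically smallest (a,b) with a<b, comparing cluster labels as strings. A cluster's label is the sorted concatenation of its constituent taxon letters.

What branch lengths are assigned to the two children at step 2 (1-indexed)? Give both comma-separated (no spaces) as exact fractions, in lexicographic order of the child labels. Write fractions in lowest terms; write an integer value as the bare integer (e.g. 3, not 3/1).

8/3,-2/3

1. join A+Y (d=5, Q=-121) ⇒ AY; edges |A|=29/8, |Y|=11/8
  updated: d(AY,H)=29/2, d(AY,M)=27/2, d(AY,O)=14, d(AY,U)=27/2
2. join H+M (d=2, Q=-77) ⇒ HM; edges |H|=8/3, |M|=-2/3
  updated: d(AY,HM)=13, d(HM,O)=31/2, d(HM,U)=8
3. join AY+HM (d=13, Q=-51) ⇒ AHMY; edges |AY|=15/2, |HM|=11/2
  updated: d(AHMY,O)=33/4, d(AHMY,U)=17/4
4. join AHMY+O (d=33/4, Q=-37/2) ⇒ AHMOY; edges |AHMY|=13/4, |O|=5
  updated: d(AHMOY,U)=1
5. join AHMOY+U (d=1) ⇒ AHMOUY; edges |AHMOY|=1/2, |U|=1/2
final tree: ((((A:29/8,Y:11/8):15/2,(H:8/3,M:-2/3):11/2):13/4,O:5):1/2,U:1/2)
total length: 117/4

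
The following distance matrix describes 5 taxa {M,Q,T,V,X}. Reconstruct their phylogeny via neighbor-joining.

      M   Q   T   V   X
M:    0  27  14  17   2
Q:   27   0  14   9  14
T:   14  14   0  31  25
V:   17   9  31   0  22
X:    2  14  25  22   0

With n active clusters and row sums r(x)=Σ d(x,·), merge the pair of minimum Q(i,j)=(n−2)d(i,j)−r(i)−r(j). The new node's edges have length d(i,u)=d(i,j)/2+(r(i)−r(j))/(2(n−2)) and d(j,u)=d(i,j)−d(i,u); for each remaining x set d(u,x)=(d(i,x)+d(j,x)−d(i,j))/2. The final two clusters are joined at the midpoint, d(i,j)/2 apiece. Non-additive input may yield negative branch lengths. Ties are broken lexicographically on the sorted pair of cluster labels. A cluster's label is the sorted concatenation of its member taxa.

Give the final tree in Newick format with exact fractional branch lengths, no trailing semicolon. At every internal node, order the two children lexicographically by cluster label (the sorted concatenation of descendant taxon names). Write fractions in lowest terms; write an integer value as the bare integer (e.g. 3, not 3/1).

iteration 1: select M,X (d=2, Q=-117); attach at lengths (1/2, 3/2); label the merged cluster MX
  updated: d(MX,Q)=39/2, d(MX,T)=37/2, d(MX,V)=37/2
iteration 2: select MX,T (d=37/2, Q=-83); attach at lengths (15/2, 11); label the merged cluster MTX
  updated: d(MTX,Q)=15/2, d(MTX,V)=31/2
iteration 3: select MTX,Q (d=15/2, Q=-32); attach at lengths (7, 1/2); label the merged cluster MQTX
  updated: d(MQTX,V)=17/2
iteration 4: select MQTX,V (d=17/2); attach at lengths (17/4, 17/4); label the merged cluster MQTVX
final tree: ((((M:1/2,X:3/2):15/2,T:11):7,Q:1/2):17/4,V:17/4)
total length: 73/2

((((M:1/2,X:3/2):15/2,T:11):7,Q:1/2):17/4,V:17/4)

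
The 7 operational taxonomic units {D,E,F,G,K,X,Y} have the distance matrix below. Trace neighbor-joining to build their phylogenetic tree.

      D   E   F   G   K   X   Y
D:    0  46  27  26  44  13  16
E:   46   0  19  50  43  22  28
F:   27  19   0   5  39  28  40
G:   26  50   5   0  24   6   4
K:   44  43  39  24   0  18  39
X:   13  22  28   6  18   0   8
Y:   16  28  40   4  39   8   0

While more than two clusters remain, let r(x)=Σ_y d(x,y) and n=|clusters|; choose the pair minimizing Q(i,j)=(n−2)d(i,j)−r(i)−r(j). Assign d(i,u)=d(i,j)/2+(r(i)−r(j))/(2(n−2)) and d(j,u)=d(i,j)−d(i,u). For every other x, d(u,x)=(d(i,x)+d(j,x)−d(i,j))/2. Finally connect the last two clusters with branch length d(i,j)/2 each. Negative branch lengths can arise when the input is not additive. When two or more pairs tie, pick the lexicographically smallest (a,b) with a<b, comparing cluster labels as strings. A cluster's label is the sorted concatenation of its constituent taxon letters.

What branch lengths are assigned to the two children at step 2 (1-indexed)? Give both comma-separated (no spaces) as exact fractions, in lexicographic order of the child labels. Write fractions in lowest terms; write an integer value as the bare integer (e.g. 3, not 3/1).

iteration 1: select E,F (d=19, Q=-271); attach at lengths (29/2, 9/2); label the merged cluster EF
  updated: d(D,EF)=27, d(EF,G)=18, d(EF,K)=63/2, d(EF,X)=31/2, d(EF,Y)=49/2
iteration 2: select D,Y (d=16, Q=-307/2); attach at lengths (197/16, 59/16); label the merged cluster DY
  updated: d(DY,EF)=71/4, d(DY,G)=7, d(DY,K)=67/2, d(DY,X)=5/2
iteration 3: select DY,X (d=5/2, Q=-381/4); attach at lengths (35/8, -15/8); label the merged cluster DXY
  updated: d(DXY,EF)=123/8, d(DXY,G)=21/4, d(DXY,K)=49/2
iteration 4: select DXY,G (d=21/4, Q=-655/8); attach at lengths (67/32, 101/32); label the merged cluster DGXY
  updated: d(DGXY,EF)=225/16, d(DGXY,K)=173/8
iteration 5: select DGXY,EF (d=225/16, Q=-1075/16); attach at lengths (67/32, 383/32); label the merged cluster DEFGXY
  updated: d(DEFGXY,K)=625/32
iteration 6: select DEFGXY,K (d=625/32); attach at lengths (625/64, 625/64); label the merged cluster DEFGKXY
final tree: (((((D:197/16,Y:59/16):35/8,X:-15/8):67/32,G:101/32):67/32,(E:29/2,F:9/2):383/32):625/64,K:625/64)
total length: 2443/32

197/16,59/16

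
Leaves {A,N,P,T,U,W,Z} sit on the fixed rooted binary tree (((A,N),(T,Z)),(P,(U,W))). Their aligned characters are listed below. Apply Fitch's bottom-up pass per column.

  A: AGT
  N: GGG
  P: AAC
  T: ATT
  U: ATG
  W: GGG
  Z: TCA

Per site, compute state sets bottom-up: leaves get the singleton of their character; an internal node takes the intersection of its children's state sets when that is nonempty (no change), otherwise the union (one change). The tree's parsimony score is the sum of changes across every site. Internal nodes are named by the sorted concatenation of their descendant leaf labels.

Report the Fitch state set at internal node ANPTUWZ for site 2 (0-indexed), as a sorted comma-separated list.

site 0, node AN: A={A} ∪ N={G} → {A,G} (+1)
site 0, node TZ: T={A} ∪ Z={T} → {A,T} (+1)
site 0, node ANTZ: AN={A,G} ∩ TZ={A,T} → {A} (+0)
site 0, node UW: U={A} ∪ W={G} → {A,G} (+1)
site 0, node PUW: P={A} ∩ UW={A,G} → {A} (+0)
site 0, node ANPTUWZ: ANTZ={A} ∩ PUW={A} → {A} (+0)
site 1, node AN: A={G} ∩ N={G} → {G} (+0)
site 1, node TZ: T={T} ∪ Z={C} → {C,T} (+1)
site 1, node ANTZ: AN={G} ∪ TZ={C,T} → {C,G,T} (+1)
site 1, node UW: U={T} ∪ W={G} → {G,T} (+1)
site 1, node PUW: P={A} ∪ UW={G,T} → {A,G,T} (+1)
site 1, node ANPTUWZ: ANTZ={C,G,T} ∩ PUW={A,G,T} → {G,T} (+0)
site 2, node AN: A={T} ∪ N={G} → {G,T} (+1)
site 2, node TZ: T={T} ∪ Z={A} → {A,T} (+1)
site 2, node ANTZ: AN={G,T} ∩ TZ={A,T} → {T} (+0)
site 2, node UW: U={G} ∩ W={G} → {G} (+0)
site 2, node PUW: P={C} ∪ UW={G} → {C,G} (+1)
site 2, node ANPTUWZ: ANTZ={T} ∪ PUW={C,G} → {C,G,T} (+1)
per-site changes: [3, 4, 4]; total = 11

C,G,T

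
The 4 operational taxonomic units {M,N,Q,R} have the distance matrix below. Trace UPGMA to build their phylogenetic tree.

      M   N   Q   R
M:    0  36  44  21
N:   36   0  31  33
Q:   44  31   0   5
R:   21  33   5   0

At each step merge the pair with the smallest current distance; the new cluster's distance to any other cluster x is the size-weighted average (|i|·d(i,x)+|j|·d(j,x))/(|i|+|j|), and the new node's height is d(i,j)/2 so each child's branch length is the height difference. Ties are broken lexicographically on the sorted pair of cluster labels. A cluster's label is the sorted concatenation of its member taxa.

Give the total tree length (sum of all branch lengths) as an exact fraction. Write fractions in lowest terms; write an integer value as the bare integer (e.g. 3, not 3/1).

step 1: merge (Q,R) at d=5; branch lengths Q→5/2, R→5/2; new cluster QR
  updated: d(M,QR)=65/2, d(N,QR)=32
step 2: merge (N,QR) at d=32; branch lengths N→16, QR→27/2; new cluster NQR
  updated: d(M,NQR)=101/3
step 3: merge (M,NQR) at d=101/3; branch lengths M→101/6, NQR→5/6; new cluster MNQR
final tree: (M:101/6,(N:16,(Q:5/2,R:5/2):27/2):5/6)
total length: 313/6

313/6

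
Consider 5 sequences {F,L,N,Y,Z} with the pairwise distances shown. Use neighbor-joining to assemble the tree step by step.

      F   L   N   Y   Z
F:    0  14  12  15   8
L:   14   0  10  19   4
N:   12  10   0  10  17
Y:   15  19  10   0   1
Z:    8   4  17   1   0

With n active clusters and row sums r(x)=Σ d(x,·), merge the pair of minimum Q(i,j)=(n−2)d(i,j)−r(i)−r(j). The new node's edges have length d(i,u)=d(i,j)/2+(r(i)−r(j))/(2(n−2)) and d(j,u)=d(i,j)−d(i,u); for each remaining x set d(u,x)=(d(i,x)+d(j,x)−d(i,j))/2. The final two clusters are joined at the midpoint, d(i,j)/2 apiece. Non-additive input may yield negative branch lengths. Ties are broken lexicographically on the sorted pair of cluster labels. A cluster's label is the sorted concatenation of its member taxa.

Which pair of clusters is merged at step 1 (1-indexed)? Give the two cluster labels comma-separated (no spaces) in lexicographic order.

step 1: merge (Y,Z) at d=1, Q=-72; branch lengths Y→3, Z→-2; new cluster YZ
  updated: d(F,YZ)=11, d(L,YZ)=11, d(N,YZ)=13
step 2: merge (F,YZ) at d=11, Q=-50; branch lengths F→6, YZ→5; new cluster FYZ
  updated: d(FYZ,L)=7, d(FYZ,N)=7
step 3: merge (FYZ,L) at d=7, Q=-24; branch lengths FYZ→2, L→5; new cluster FLYZ
  updated: d(FLYZ,N)=5
step 4: merge (FLYZ,N) at d=5; branch lengths FLYZ→5/2, N→5/2; new cluster FLNYZ
final tree: (((F:6,(Y:3,Z:-2):5):2,L:5):5/2,N:5/2)
total length: 24

Y,Z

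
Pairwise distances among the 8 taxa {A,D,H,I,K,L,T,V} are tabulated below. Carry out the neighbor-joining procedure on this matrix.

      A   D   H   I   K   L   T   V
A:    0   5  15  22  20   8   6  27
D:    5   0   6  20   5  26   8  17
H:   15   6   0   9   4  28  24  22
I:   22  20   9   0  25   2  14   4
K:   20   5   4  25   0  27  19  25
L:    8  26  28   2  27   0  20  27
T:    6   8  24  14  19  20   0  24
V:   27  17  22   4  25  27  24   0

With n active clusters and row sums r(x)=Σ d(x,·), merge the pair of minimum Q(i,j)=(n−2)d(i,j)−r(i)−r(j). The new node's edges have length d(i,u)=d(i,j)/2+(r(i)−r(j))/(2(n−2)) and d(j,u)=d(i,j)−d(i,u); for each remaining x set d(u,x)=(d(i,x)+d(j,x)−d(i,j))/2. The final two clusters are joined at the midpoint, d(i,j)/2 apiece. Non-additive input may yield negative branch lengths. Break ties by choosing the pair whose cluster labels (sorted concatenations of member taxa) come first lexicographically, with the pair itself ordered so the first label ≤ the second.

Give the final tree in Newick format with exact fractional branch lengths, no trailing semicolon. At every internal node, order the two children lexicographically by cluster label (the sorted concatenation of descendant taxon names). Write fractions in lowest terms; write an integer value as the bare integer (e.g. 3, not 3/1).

iteration 1: select I,L (d=2, Q=-222); attach at lengths (-5/2, 9/2); label the merged cluster IL
  updated: d(A,IL)=14, d(D,IL)=22, d(H,IL)=35/2, d(IL,K)=25, d(IL,T)=16, d(IL,V)=29/2
iteration 2: select H,K (d=4, Q=-333/2); attach at lengths (21/20, 59/20); label the merged cluster HK
  updated: d(A,HK)=31/2, d(D,HK)=7/2, d(HK,IL)=77/4, d(HK,T)=39/2, d(HK,V)=43/2
iteration 3: select IL,V (d=29/2, Q=-527/4); attach at lengths (159/32, 305/32); label the merged cluster ILV
  updated: d(A,ILV)=53/4, d(D,ILV)=49/4, d(HK,ILV)=105/8, d(ILV,T)=51/4
iteration 4: select D,HK (d=7/2, Q=-559/8); attach at lengths (-33/16, 89/16); label the merged cluster DHK
  updated: d(A,DHK)=17/2, d(DHK,ILV)=175/16, d(DHK,T)=12
iteration 5: select A,T (d=6, Q=-93/2); attach at lengths (9/4, 15/4); label the merged cluster AT
  updated: d(AT,DHK)=29/4, d(AT,ILV)=10
iteration 6: select AT,DHK (d=29/4, Q=-451/16); attach at lengths (101/32, 131/32); label the merged cluster ADHKT
  updated: d(ADHKT,ILV)=219/32
iteration 7: select ADHKT,ILV (d=219/32); attach at lengths (219/64, 219/64); label the merged cluster ADHIKLTV
final tree: (((A:9/4,T:15/4):101/32,(D:-33/16,(H:21/20,K:59/20):89/16):131/32):219/64,((I:-5/2,L:9/2):159/32,V:305/32):219/64)
total length: 1411/32

(((A:9/4,T:15/4):101/32,(D:-33/16,(H:21/20,K:59/20):89/16):131/32):219/64,((I:-5/2,L:9/2):159/32,V:305/32):219/64)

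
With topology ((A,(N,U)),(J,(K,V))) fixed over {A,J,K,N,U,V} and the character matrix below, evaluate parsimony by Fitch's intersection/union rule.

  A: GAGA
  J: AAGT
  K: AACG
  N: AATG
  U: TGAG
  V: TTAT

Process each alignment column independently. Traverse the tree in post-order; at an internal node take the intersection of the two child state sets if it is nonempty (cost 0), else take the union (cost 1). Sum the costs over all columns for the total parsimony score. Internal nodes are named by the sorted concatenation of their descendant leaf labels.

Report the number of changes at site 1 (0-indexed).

2

[col 0] NU: children N:{A}, U:{T} ∪→ {A,T}; cost 1
[col 0] ANU: children A:{G}, NU:{A,T} ∪→ {A,G,T}; cost 1
[col 0] KV: children K:{A}, V:{T} ∪→ {A,T}; cost 1
[col 0] JKV: children J:{A}, KV:{A,T} ∩→ {A}; cost 0
[col 0] AJKNUV: children ANU:{A,G,T}, JKV:{A} ∩→ {A}; cost 0
[col 1] NU: children N:{A}, U:{G} ∪→ {A,G}; cost 1
[col 1] ANU: children A:{A}, NU:{A,G} ∩→ {A}; cost 0
[col 1] KV: children K:{A}, V:{T} ∪→ {A,T}; cost 1
[col 1] JKV: children J:{A}, KV:{A,T} ∩→ {A}; cost 0
[col 1] AJKNUV: children ANU:{A}, JKV:{A} ∩→ {A}; cost 0
[col 2] NU: children N:{T}, U:{A} ∪→ {A,T}; cost 1
[col 2] ANU: children A:{G}, NU:{A,T} ∪→ {A,G,T}; cost 1
[col 2] KV: children K:{C}, V:{A} ∪→ {A,C}; cost 1
[col 2] JKV: children J:{G}, KV:{A,C} ∪→ {A,C,G}; cost 1
[col 2] AJKNUV: children ANU:{A,G,T}, JKV:{A,C,G} ∩→ {A,G}; cost 0
[col 3] NU: children N:{G}, U:{G} ∩→ {G}; cost 0
[col 3] ANU: children A:{A}, NU:{G} ∪→ {A,G}; cost 1
[col 3] KV: children K:{G}, V:{T} ∪→ {G,T}; cost 1
[col 3] JKV: children J:{T}, KV:{G,T} ∩→ {T}; cost 0
[col 3] AJKNUV: children ANU:{A,G}, JKV:{T} ∪→ {A,G,T}; cost 1
per-site changes: [3, 2, 4, 3]; total = 12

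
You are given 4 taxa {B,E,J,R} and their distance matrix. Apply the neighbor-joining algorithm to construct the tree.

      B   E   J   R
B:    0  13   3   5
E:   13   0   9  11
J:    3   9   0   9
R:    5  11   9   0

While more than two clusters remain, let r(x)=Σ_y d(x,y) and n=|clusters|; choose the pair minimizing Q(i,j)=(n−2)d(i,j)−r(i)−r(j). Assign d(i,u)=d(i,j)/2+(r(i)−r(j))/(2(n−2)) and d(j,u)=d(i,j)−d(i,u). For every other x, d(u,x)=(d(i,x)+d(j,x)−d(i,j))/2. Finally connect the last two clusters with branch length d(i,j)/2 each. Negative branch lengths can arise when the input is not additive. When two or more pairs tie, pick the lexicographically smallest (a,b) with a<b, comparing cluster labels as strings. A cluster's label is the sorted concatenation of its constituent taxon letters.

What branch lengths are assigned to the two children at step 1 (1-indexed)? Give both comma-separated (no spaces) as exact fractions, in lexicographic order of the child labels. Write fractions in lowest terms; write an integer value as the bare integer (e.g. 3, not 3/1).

1. join B+J (d=3, Q=-36) ⇒ BJ; edges |B|=3/2, |J|=3/2
  updated: d(BJ,E)=19/2, d(BJ,R)=11/2
2. join BJ+E (d=19/2, Q=-26) ⇒ BEJ; edges |BJ|=2, |E|=15/2
  updated: d(BEJ,R)=7/2
3. join BEJ+R (d=7/2) ⇒ BEJR; edges |BEJ|=7/4, |R|=7/4
final tree: (((B:3/2,J:3/2):2,E:15/2):7/4,R:7/4)
total length: 16

3/2,3/2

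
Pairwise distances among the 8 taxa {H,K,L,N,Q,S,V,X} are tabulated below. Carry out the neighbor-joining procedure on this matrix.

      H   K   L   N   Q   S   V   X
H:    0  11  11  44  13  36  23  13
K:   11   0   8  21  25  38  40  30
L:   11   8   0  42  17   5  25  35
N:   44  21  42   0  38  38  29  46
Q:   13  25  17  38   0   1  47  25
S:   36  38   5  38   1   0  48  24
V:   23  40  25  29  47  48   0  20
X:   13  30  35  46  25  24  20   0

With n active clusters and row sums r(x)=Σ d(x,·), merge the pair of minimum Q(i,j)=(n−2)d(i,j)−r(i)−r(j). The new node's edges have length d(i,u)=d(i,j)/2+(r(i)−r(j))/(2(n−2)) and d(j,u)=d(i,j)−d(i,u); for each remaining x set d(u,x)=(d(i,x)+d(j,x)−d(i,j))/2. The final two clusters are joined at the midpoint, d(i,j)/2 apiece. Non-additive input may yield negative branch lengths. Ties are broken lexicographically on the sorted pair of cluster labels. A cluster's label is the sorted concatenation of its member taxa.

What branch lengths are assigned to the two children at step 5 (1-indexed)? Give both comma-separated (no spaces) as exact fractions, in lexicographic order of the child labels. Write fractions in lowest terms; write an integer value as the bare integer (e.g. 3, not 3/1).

129/32,263/32

1. join Q+S (d=1, Q=-350) ⇒ QS; edges |Q|=-3/2, |S|=5/2
  updated: d(H,QS)=24, d(K,QS)=31, d(L,QS)=21/2, d(N,QS)=75/2, d(QS,V)=47, d(QS,X)=24
2. join N+V (d=29, Q=-517/2) ⇒ NV; edges |N|=361/20, |V|=219/20
  updated: d(H,NV)=19, d(K,NV)=16, d(L,NV)=19, d(NV,QS)=111/4, d(NV,X)=37/2
3. join L+QS (d=21/2, Q=-635/4) ⇒ LQS; edges |L|=33/32, |QS|=303/32
  updated: d(H,LQS)=49/4, d(K,LQS)=57/4, d(LQS,NV)=145/8, d(LQS,X)=97/4
4. join H+X (d=13, Q=-102) ⇒ HX; edges |H|=17/12, |X|=139/12
  updated: d(HX,K)=14, d(HX,LQS)=47/4, d(HX,NV)=49/4
5. join HX+NV (d=49/4, Q=-479/8) ⇒ HNVX; edges |HX|=129/32, |NV|=263/32
  updated: d(HNVX,K)=71/8, d(HNVX,LQS)=141/16
6. join HNVX+K (d=71/8, Q=-511/16) ⇒ HKNVX; edges |HNVX|=55/32, |K|=229/32
  updated: d(HKNVX,LQS)=227/32
7. join HKNVX+LQS (d=227/32) ⇒ HKLNQSVX; edges |HKNVX|=227/64, |LQS|=227/64
final tree: ((((H:17/12,X:139/12):129/32,(N:361/20,V:219/20):263/32):55/32,K:229/32):227/64,(L:33/32,(Q:-3/2,S:5/2):303/32):227/64)
total length: 2615/32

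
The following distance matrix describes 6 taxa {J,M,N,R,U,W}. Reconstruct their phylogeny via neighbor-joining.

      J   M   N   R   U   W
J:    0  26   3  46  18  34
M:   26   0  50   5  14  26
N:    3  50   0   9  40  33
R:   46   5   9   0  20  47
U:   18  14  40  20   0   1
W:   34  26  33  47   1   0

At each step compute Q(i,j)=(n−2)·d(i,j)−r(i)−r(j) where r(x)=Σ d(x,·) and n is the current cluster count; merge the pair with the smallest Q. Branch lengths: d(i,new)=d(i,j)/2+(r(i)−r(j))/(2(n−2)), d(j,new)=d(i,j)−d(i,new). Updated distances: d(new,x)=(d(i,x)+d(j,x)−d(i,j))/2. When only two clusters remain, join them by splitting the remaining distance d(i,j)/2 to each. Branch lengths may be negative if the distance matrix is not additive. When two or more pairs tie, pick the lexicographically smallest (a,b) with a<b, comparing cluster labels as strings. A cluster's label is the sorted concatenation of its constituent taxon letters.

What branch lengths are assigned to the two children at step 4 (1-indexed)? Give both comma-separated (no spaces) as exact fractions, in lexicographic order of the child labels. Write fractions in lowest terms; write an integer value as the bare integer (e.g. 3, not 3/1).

iteration 1: select J,N (d=3, Q=-250); attach at lengths (1/2, 5/2); label the merged cluster JN
  updated: d(JN,M)=73/2, d(JN,R)=26, d(JN,U)=55/2, d(JN,W)=32
iteration 2: select U,W (d=1, Q=-331/2); attach at lengths (-27/4, 31/4); label the merged cluster UW
  updated: d(JN,UW)=117/4, d(M,UW)=39/2, d(R,UW)=33
iteration 3: select JN,UW (d=117/4, Q=-115); attach at lengths (137/8, 97/8); label the merged cluster JNUW
  updated: d(JNUW,M)=107/8, d(JNUW,R)=119/8
iteration 4: select JNUW,M (d=107/8, Q=-133/4); attach at lengths (93/8, 7/4); label the merged cluster JMNUW
  updated: d(JMNUW,R)=13/4
iteration 5: select JMNUW,R (d=13/4); attach at lengths (13/8, 13/8); label the merged cluster JMNRUW
final tree: ((((J:1/2,N:5/2):137/8,(U:-27/4,W:31/4):97/8):93/8,M:7/4):13/8,R:13/8)
total length: 399/8

93/8,7/4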